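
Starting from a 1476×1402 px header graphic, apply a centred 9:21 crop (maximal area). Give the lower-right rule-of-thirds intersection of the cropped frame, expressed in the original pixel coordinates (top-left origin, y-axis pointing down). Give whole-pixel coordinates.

(838, 935)

1476/1402 > 9/21, so the 9:21 crop keeps the full height 1402 and trims width to 1402 × 9/21 = 600.86 px.
Left offset = (1476 − 600.86)/2 = 437.57 px; top offset = 0.
Lower-right is two-thirds across and two-thirds down within the crop:
x = 437.57 + 2 × 600.86/3 ≈ 838; y = 0.00 + 2 × 1402.00/3 ≈ 935.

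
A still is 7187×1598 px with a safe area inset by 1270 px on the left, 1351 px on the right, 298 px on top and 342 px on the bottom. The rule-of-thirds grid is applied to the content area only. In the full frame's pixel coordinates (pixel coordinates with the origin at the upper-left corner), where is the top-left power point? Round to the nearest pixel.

(2792, 617)

Content width = 7187 − 1270 − 1351 = 4566 px; content height = 1598 − 298 − 342 = 958 px.
Top-left is one-third across and one-third down within the content area.
x = 1270 + 1 × 4566/3 = 1270 + 1522.00 ≈ 2792
y = 298 + 1 × 958/3 = 298 + 319.33 ≈ 617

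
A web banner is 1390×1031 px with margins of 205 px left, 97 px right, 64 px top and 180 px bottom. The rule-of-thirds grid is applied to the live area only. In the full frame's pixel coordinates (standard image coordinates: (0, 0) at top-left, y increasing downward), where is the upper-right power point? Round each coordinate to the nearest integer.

(930, 326)

Content width = 1390 − 205 − 97 = 1088 px; content height = 1031 − 64 − 180 = 787 px.
Upper-right is two-thirds across and one-third down within the live area.
x = 205 + 2 × 1088/3 = 205 + 725.33 ≈ 930
y = 64 + 1 × 787/3 = 64 + 262.33 ≈ 326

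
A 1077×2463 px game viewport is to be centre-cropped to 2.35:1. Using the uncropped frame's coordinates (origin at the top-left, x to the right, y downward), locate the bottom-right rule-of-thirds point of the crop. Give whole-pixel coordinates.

1077/2463 < 2.35/1, so the 2.35:1 crop keeps the full width 1077 and trims height to 1077 × 1/2.35 = 458.30 px.
Top offset = (2463 − 458.30)/2 = 1002.35 px; left offset = 0.
Bottom-right is two-thirds across and two-thirds down within the crop:
x = 0.00 + 2 × 1077.00/3 ≈ 718; y = 1002.35 + 2 × 458.30/3 ≈ 1308.

x = 718 px, y = 1308 px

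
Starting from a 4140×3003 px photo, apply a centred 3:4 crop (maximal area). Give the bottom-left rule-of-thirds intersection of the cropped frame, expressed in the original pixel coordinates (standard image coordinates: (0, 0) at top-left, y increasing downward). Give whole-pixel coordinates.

(1695, 2002)

4140/3003 > 3/4, so the 3:4 crop keeps the full height 3003 and trims width to 3003 × 3/4 = 2252.25 px.
Left offset = (4140 − 2252.25)/2 = 943.88 px; top offset = 0.
Bottom-left is one-third across and two-thirds down within the crop:
x = 943.88 + 1 × 2252.25/3 ≈ 1695; y = 0.00 + 2 × 3003.00/3 ≈ 2002.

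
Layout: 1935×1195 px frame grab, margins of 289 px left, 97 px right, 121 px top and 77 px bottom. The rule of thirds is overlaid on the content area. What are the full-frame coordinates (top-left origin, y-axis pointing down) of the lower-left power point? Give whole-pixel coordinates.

Content width = 1935 − 289 − 97 = 1549 px; content height = 1195 − 121 − 77 = 997 px.
Lower-left is one-third across and two-thirds down within the content area.
x = 289 + 1 × 1549/3 = 289 + 516.33 ≈ 805
y = 121 + 2 × 997/3 = 121 + 664.67 ≈ 786

(805, 786)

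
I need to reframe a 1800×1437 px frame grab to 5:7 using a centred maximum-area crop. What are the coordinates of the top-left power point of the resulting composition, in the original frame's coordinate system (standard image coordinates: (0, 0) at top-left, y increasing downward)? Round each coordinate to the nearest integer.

(729, 479)

1800/1437 > 5/7, so the 5:7 crop keeps the full height 1437 and trims width to 1437 × 5/7 = 1026.43 px.
Left offset = (1800 − 1026.43)/2 = 386.79 px; top offset = 0.
Top-left is one-third across and one-third down within the crop:
x = 386.79 + 1 × 1026.43/3 ≈ 729; y = 0.00 + 1 × 1437.00/3 ≈ 479.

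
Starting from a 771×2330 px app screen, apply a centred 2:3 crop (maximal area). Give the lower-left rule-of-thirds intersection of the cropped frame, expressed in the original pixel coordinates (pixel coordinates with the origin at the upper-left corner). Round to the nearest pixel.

x = 257 px, y = 1358 px

771/2330 < 2/3, so the 2:3 crop keeps the full width 771 and trims height to 771 × 3/2 = 1156.50 px.
Top offset = (2330 − 1156.50)/2 = 586.75 px; left offset = 0.
Lower-left is one-third across and two-thirds down within the crop:
x = 0.00 + 1 × 771.00/3 ≈ 257; y = 586.75 + 2 × 1156.50/3 ≈ 1358.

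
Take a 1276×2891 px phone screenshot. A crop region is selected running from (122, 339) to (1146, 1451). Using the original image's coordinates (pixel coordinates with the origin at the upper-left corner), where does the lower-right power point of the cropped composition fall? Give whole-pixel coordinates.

x = 805 px, y = 1080 px

Crop width = 1146 − 122 = 1024 px; one third is 341.33 px.
Crop height = 1451 − 339 = 1112 px; one third is 370.67 px.
The lower-right point is two-thirds across and two-thirds down within the crop:
x = 122 + 2 × 341.33 ≈ 805; y = 339 + 2 × 370.67 ≈ 1080.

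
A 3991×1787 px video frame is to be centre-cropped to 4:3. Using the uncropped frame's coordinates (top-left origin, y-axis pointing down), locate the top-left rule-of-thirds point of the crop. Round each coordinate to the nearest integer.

3991/1787 > 4/3, so the 4:3 crop keeps the full height 1787 and trims width to 1787 × 4/3 = 2382.67 px.
Left offset = (3991 − 2382.67)/2 = 804.17 px; top offset = 0.
Top-left is one-third across and one-third down within the crop:
x = 804.17 + 1 × 2382.67/3 ≈ 1598; y = 0.00 + 1 × 1787.00/3 ≈ 596.

(1598, 596)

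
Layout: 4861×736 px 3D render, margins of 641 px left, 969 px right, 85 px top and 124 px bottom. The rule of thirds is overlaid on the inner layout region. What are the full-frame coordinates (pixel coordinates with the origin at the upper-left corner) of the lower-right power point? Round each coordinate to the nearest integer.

Content width = 4861 − 641 − 969 = 3251 px; content height = 736 − 85 − 124 = 527 px.
Lower-right is two-thirds across and two-thirds down within the inner layout region.
x = 641 + 2 × 3251/3 = 641 + 2167.33 ≈ 2808
y = 85 + 2 × 527/3 = 85 + 351.33 ≈ 436

(2808, 436)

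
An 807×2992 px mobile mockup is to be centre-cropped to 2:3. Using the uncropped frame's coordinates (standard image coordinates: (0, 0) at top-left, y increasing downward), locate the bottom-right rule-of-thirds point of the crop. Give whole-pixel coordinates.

x = 538 px, y = 1698 px

807/2992 < 2/3, so the 2:3 crop keeps the full width 807 and trims height to 807 × 3/2 = 1210.50 px.
Top offset = (2992 − 1210.50)/2 = 890.75 px; left offset = 0.
Bottom-right is two-thirds across and two-thirds down within the crop:
x = 0.00 + 2 × 807.00/3 ≈ 538; y = 890.75 + 2 × 1210.50/3 ≈ 1698.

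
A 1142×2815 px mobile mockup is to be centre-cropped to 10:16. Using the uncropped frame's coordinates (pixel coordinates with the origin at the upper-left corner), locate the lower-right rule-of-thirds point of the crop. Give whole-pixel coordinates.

1142/2815 < 10/16, so the 10:16 crop keeps the full width 1142 and trims height to 1142 × 16/10 = 1827.20 px.
Top offset = (2815 − 1827.20)/2 = 493.90 px; left offset = 0.
Lower-right is two-thirds across and two-thirds down within the crop:
x = 0.00 + 2 × 1142.00/3 ≈ 761; y = 493.90 + 2 × 1827.20/3 ≈ 1712.

x = 761 px, y = 1712 px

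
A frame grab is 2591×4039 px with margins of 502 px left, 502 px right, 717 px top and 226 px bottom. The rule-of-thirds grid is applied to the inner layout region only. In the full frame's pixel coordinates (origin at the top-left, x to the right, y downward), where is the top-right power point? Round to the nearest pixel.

Content width = 2591 − 502 − 502 = 1587 px; content height = 4039 − 717 − 226 = 3096 px.
Top-right is two-thirds across and one-third down within the inner layout region.
x = 502 + 2 × 1587/3 = 502 + 1058.00 ≈ 1560
y = 717 + 1 × 3096/3 = 717 + 1032.00 ≈ 1749

x = 1560 px, y = 1749 px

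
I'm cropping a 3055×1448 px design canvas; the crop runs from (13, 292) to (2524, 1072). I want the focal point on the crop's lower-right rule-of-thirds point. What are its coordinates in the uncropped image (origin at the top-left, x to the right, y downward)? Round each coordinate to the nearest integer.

(1687, 812)

Crop width = 2524 − 13 = 2511 px; one third is 837.00 px.
Crop height = 1072 − 292 = 780 px; one third is 260.00 px.
The lower-right point is two-thirds across and two-thirds down within the crop:
x = 13 + 2 × 837.00 ≈ 1687; y = 292 + 2 × 260.00 ≈ 812.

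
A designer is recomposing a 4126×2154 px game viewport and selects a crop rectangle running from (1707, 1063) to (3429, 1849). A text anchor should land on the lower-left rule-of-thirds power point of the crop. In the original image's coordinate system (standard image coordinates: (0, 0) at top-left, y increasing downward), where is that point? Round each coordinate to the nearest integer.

x = 2281 px, y = 1587 px

Crop width = 3429 − 1707 = 1722 px; one third is 574.00 px.
Crop height = 1849 − 1063 = 786 px; one third is 262.00 px.
The lower-left point is one-third across and two-thirds down within the crop:
x = 1707 + 1 × 574.00 ≈ 2281; y = 1063 + 2 × 262.00 ≈ 1587.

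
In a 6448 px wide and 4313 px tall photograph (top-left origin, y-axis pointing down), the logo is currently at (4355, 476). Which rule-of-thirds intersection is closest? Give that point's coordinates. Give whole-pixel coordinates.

x = 4299 px, y = 1438 px

Third lines: x ∈ {2149, 4299}, y ∈ {1438, 2875}.
4355 is closer to x = 4299; 476 is closer to y = 1438.
So the nearest intersection is the upper-right power point.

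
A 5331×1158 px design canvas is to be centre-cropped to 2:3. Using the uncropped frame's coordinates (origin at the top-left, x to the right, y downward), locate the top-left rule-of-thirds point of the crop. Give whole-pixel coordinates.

x = 2537 px, y = 386 px

5331/1158 > 2/3, so the 2:3 crop keeps the full height 1158 and trims width to 1158 × 2/3 = 772.00 px.
Left offset = (5331 − 772.00)/2 = 2279.50 px; top offset = 0.
Top-left is one-third across and one-third down within the crop:
x = 2279.50 + 1 × 772.00/3 ≈ 2537; y = 0.00 + 1 × 1158.00/3 ≈ 386.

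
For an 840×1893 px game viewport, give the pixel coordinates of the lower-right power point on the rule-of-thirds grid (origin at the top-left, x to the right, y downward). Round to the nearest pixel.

The lower-right point sits two-thirds of the way across and two-thirds of the way down.
x = 2 × 840/3 ≈ 560; y = 2 × 1893/3 ≈ 1262.

(560, 1262)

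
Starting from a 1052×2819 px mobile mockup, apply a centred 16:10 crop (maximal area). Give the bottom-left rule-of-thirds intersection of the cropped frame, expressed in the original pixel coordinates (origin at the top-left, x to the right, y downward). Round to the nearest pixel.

x = 351 px, y = 1519 px

1052/2819 < 16/10, so the 16:10 crop keeps the full width 1052 and trims height to 1052 × 10/16 = 657.50 px.
Top offset = (2819 − 657.50)/2 = 1080.75 px; left offset = 0.
Bottom-left is one-third across and two-thirds down within the crop:
x = 0.00 + 1 × 1052.00/3 ≈ 351; y = 1080.75 + 2 × 657.50/3 ≈ 1519.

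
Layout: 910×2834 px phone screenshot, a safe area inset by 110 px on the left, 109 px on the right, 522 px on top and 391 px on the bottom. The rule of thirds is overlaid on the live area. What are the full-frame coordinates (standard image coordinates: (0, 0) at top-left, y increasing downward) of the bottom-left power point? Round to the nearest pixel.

Content width = 910 − 110 − 109 = 691 px; content height = 2834 − 522 − 391 = 1921 px.
Bottom-left is one-third across and two-thirds down within the live area.
x = 110 + 1 × 691/3 = 110 + 230.33 ≈ 340
y = 522 + 2 × 1921/3 = 522 + 1280.67 ≈ 1803

x = 340 px, y = 1803 px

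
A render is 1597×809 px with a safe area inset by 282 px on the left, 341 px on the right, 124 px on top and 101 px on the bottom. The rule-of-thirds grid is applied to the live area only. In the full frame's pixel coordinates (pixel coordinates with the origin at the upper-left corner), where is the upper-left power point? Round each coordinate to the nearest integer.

(607, 319)

Content width = 1597 − 282 − 341 = 974 px; content height = 809 − 124 − 101 = 584 px.
Upper-left is one-third across and one-third down within the live area.
x = 282 + 1 × 974/3 = 282 + 324.67 ≈ 607
y = 124 + 1 × 584/3 = 124 + 194.67 ≈ 319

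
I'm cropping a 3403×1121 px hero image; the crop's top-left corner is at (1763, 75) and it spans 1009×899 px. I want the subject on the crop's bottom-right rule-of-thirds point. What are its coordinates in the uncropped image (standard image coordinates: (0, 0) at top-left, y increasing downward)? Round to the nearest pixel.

One third of the crop width 1009 is 336.33 px.
One third of the crop height 899 is 299.67 px.
The bottom-right point is two-thirds across and two-thirds down within the crop:
x = 1763 + 2 × 336.33 ≈ 2436; y = 75 + 2 × 299.67 ≈ 674.

(2436, 674)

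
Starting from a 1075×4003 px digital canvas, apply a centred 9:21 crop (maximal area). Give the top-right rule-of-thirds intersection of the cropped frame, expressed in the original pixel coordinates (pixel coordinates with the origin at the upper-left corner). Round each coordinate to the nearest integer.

(717, 1583)

1075/4003 < 9/21, so the 9:21 crop keeps the full width 1075 and trims height to 1075 × 21/9 = 2508.33 px.
Top offset = (4003 − 2508.33)/2 = 747.33 px; left offset = 0.
Top-right is two-thirds across and one-third down within the crop:
x = 0.00 + 2 × 1075.00/3 ≈ 717; y = 747.33 + 1 × 2508.33/3 ≈ 1583.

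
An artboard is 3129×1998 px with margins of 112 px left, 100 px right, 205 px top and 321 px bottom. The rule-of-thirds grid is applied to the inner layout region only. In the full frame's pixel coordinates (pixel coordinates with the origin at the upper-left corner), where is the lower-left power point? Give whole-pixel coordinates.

(1084, 1186)

Content width = 3129 − 112 − 100 = 2917 px; content height = 1998 − 205 − 321 = 1472 px.
Lower-left is one-third across and two-thirds down within the inner layout region.
x = 112 + 1 × 2917/3 = 112 + 972.33 ≈ 1084
y = 205 + 2 × 1472/3 = 205 + 981.33 ≈ 1186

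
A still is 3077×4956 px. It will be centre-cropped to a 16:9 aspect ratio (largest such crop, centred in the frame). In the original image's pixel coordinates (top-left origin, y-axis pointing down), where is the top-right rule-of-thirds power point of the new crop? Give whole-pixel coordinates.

x = 2051 px, y = 2190 px

3077/4956 < 16/9, so the 16:9 crop keeps the full width 3077 and trims height to 3077 × 9/16 = 1730.81 px.
Top offset = (4956 − 1730.81)/2 = 1612.59 px; left offset = 0.
Top-right is two-thirds across and one-third down within the crop:
x = 0.00 + 2 × 3077.00/3 ≈ 2051; y = 1612.59 + 1 × 1730.81/3 ≈ 2190.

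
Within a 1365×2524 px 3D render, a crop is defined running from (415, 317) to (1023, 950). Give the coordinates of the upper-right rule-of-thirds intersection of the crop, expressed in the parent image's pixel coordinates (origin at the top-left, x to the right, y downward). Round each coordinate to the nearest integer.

(820, 528)

Crop width = 1023 − 415 = 608 px; one third is 202.67 px.
Crop height = 950 − 317 = 633 px; one third is 211.00 px.
The upper-right point is two-thirds across and one-third down within the crop:
x = 415 + 2 × 202.67 ≈ 820; y = 317 + 1 × 211.00 ≈ 528.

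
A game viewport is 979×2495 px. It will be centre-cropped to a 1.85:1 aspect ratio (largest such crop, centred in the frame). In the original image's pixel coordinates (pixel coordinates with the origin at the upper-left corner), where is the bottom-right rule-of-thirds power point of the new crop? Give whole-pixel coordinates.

x = 653 px, y = 1336 px

979/2495 < 1.85/1, so the 1.85:1 crop keeps the full width 979 and trims height to 979 × 1/1.85 = 529.19 px.
Top offset = (2495 − 529.19)/2 = 982.91 px; left offset = 0.
Bottom-right is two-thirds across and two-thirds down within the crop:
x = 0.00 + 2 × 979.00/3 ≈ 653; y = 982.91 + 2 × 529.19/3 ≈ 1336.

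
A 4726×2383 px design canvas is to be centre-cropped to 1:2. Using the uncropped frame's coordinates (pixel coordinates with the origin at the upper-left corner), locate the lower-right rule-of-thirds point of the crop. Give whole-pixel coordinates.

4726/2383 > 1/2, so the 1:2 crop keeps the full height 2383 and trims width to 2383 × 1/2 = 1191.50 px.
Left offset = (4726 − 1191.50)/2 = 1767.25 px; top offset = 0.
Lower-right is two-thirds across and two-thirds down within the crop:
x = 1767.25 + 2 × 1191.50/3 ≈ 2562; y = 0.00 + 2 × 2383.00/3 ≈ 1589.

(2562, 1589)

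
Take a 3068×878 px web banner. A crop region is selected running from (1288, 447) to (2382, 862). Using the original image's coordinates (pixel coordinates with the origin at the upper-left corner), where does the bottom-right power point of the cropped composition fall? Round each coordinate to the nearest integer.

Crop width = 2382 − 1288 = 1094 px; one third is 364.67 px.
Crop height = 862 − 447 = 415 px; one third is 138.33 px.
The bottom-right point is two-thirds across and two-thirds down within the crop:
x = 1288 + 2 × 364.67 ≈ 2017; y = 447 + 2 × 138.33 ≈ 724.

(2017, 724)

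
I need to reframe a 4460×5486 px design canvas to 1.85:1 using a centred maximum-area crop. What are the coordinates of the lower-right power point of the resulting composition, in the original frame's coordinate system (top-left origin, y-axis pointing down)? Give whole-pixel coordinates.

4460/5486 < 1.85/1, so the 1.85:1 crop keeps the full width 4460 and trims height to 4460 × 1/1.85 = 2410.81 px.
Top offset = (5486 − 2410.81)/2 = 1537.59 px; left offset = 0.
Lower-right is two-thirds across and two-thirds down within the crop:
x = 0.00 + 2 × 4460.00/3 ≈ 2973; y = 1537.59 + 2 × 2410.81/3 ≈ 3145.

x = 2973 px, y = 3145 px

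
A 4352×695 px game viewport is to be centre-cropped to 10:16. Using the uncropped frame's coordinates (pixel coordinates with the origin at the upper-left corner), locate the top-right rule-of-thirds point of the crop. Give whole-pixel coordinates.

4352/695 > 10/16, so the 10:16 crop keeps the full height 695 and trims width to 695 × 10/16 = 434.38 px.
Left offset = (4352 − 434.38)/2 = 1958.81 px; top offset = 0.
Top-right is two-thirds across and one-third down within the crop:
x = 1958.81 + 2 × 434.38/3 ≈ 2248; y = 0.00 + 1 × 695.00/3 ≈ 232.

x = 2248 px, y = 232 px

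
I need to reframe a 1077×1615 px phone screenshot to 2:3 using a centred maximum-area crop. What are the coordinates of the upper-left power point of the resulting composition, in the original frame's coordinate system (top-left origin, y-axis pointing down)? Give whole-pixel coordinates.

(359, 538)

1077/1615 > 2/3, so the 2:3 crop keeps the full height 1615 and trims width to 1615 × 2/3 = 1076.67 px.
Left offset = (1077 − 1076.67)/2 = 0.17 px; top offset = 0.
Upper-left is one-third across and one-third down within the crop:
x = 0.17 + 1 × 1076.67/3 ≈ 359; y = 0.00 + 1 × 1615.00/3 ≈ 538.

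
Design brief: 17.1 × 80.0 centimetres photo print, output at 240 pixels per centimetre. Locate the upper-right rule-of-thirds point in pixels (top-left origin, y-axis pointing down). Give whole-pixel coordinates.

In pixels the canvas is 17.1 × 240 = 4104 wide and 80.0 × 240 = 19200 tall.
The upper-right point is two-thirds across and one-third down:
x = 2 × 4104/3 ≈ 2736; y = 1 × 19200/3 ≈ 6400.

(2736, 6400)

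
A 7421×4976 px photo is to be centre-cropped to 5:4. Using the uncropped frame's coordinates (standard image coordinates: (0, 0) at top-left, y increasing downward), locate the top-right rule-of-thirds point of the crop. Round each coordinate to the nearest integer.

7421/4976 > 5/4, so the 5:4 crop keeps the full height 4976 and trims width to 4976 × 5/4 = 6220.00 px.
Left offset = (7421 − 6220.00)/2 = 600.50 px; top offset = 0.
Top-right is two-thirds across and one-third down within the crop:
x = 600.50 + 2 × 6220.00/3 ≈ 4747; y = 0.00 + 1 × 4976.00/3 ≈ 1659.

(4747, 1659)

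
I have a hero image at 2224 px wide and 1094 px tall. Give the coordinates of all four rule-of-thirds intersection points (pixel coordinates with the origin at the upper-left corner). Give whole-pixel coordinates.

One third of 2224 is 741.33; one third of 1094 is 364.67.
Vertical third lines at x = 741 and x = 1483; horizontal third lines at y = 365 and y = 729.

(741, 365), (1483, 365), (741, 729), (1483, 729)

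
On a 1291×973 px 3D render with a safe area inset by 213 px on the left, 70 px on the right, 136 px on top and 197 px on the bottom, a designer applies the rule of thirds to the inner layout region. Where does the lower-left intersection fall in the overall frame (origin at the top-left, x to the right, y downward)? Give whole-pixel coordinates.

Content width = 1291 − 213 − 70 = 1008 px; content height = 973 − 136 − 197 = 640 px.
Lower-left is one-third across and two-thirds down within the inner layout region.
x = 213 + 1 × 1008/3 = 213 + 336.00 ≈ 549
y = 136 + 2 × 640/3 = 136 + 426.67 ≈ 563

(549, 563)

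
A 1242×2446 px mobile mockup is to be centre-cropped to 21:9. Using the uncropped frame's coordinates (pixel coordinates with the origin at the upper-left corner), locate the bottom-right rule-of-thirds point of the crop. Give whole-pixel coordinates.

1242/2446 < 21/9, so the 21:9 crop keeps the full width 1242 and trims height to 1242 × 9/21 = 532.29 px.
Top offset = (2446 − 532.29)/2 = 956.86 px; left offset = 0.
Bottom-right is two-thirds across and two-thirds down within the crop:
x = 0.00 + 2 × 1242.00/3 ≈ 828; y = 956.86 + 2 × 532.29/3 ≈ 1312.

(828, 1312)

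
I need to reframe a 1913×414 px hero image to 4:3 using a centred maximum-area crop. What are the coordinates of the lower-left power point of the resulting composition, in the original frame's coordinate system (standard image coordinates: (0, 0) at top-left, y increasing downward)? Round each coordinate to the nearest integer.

(865, 276)

1913/414 > 4/3, so the 4:3 crop keeps the full height 414 and trims width to 414 × 4/3 = 552.00 px.
Left offset = (1913 − 552.00)/2 = 680.50 px; top offset = 0.
Lower-left is one-third across and two-thirds down within the crop:
x = 680.50 + 1 × 552.00/3 ≈ 865; y = 0.00 + 2 × 414.00/3 ≈ 276.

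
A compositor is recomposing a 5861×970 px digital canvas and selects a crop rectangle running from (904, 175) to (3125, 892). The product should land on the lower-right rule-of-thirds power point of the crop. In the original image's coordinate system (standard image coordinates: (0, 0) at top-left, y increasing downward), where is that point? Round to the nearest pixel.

x = 2385 px, y = 653 px

Crop width = 3125 − 904 = 2221 px; one third is 740.33 px.
Crop height = 892 − 175 = 717 px; one third is 239.00 px.
The lower-right point is two-thirds across and two-thirds down within the crop:
x = 904 + 2 × 740.33 ≈ 2385; y = 175 + 2 × 239.00 ≈ 653.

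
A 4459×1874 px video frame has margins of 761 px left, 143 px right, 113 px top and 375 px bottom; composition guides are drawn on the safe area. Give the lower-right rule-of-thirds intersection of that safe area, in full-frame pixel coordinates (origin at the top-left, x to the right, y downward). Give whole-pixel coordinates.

x = 3131 px, y = 1037 px

Content width = 4459 − 761 − 143 = 3555 px; content height = 1874 − 113 − 375 = 1386 px.
Lower-right is two-thirds across and two-thirds down within the safe area.
x = 761 + 2 × 3555/3 = 761 + 2370.00 ≈ 3131
y = 113 + 2 × 1386/3 = 113 + 924.00 ≈ 1037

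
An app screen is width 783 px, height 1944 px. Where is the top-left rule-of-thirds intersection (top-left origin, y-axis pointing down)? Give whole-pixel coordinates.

The top-left point sits one-third of the way across and one-third of the way down.
x = 1 × 783/3 ≈ 261; y = 1 × 1944/3 ≈ 648.

(261, 648)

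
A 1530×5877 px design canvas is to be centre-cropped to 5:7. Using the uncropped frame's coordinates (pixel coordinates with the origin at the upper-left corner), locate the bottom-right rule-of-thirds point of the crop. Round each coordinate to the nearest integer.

1530/5877 < 5/7, so the 5:7 crop keeps the full width 1530 and trims height to 1530 × 7/5 = 2142.00 px.
Top offset = (5877 − 2142.00)/2 = 1867.50 px; left offset = 0.
Bottom-right is two-thirds across and two-thirds down within the crop:
x = 0.00 + 2 × 1530.00/3 ≈ 1020; y = 1867.50 + 2 × 2142.00/3 ≈ 3296.

(1020, 3296)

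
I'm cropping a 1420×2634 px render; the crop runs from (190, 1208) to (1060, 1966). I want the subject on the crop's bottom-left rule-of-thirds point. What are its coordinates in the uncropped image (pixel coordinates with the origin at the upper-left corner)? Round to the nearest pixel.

Crop width = 1060 − 190 = 870 px; one third is 290.00 px.
Crop height = 1966 − 1208 = 758 px; one third is 252.67 px.
The bottom-left point is one-third across and two-thirds down within the crop:
x = 190 + 1 × 290.00 ≈ 480; y = 1208 + 2 × 252.67 ≈ 1713.

x = 480 px, y = 1713 px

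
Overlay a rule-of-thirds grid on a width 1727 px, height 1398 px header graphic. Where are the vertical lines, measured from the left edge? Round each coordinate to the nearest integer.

576 px and 1151 px

1727 / 3 = 575.67, so the vertical lines sit at one and two thirds of 1727.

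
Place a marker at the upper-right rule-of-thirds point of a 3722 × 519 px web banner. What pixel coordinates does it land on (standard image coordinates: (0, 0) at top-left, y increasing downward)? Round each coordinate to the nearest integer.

(2481, 173)

The upper-right point sits two-thirds of the way across and one-third of the way down.
x = 2 × 3722/3 ≈ 2481; y = 1 × 519/3 ≈ 173.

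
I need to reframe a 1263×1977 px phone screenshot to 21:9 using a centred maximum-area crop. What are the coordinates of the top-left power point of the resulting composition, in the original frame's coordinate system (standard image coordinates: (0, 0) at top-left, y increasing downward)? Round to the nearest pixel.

1263/1977 < 21/9, so the 21:9 crop keeps the full width 1263 and trims height to 1263 × 9/21 = 541.29 px.
Top offset = (1977 − 541.29)/2 = 717.86 px; left offset = 0.
Top-left is one-third across and one-third down within the crop:
x = 0.00 + 1 × 1263.00/3 ≈ 421; y = 717.86 + 1 × 541.29/3 ≈ 898.

(421, 898)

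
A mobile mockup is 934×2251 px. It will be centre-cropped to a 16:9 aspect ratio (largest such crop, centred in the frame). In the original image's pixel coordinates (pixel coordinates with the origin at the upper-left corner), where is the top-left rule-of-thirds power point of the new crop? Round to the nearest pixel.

934/2251 < 16/9, so the 16:9 crop keeps the full width 934 and trims height to 934 × 9/16 = 525.38 px.
Top offset = (2251 − 525.38)/2 = 862.81 px; left offset = 0.
Top-left is one-third across and one-third down within the crop:
x = 0.00 + 1 × 934.00/3 ≈ 311; y = 862.81 + 1 × 525.38/3 ≈ 1038.

x = 311 px, y = 1038 px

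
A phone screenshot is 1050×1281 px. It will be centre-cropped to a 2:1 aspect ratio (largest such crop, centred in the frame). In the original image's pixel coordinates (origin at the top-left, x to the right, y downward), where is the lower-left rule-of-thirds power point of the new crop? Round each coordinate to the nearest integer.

(350, 728)

1050/1281 < 2/1, so the 2:1 crop keeps the full width 1050 and trims height to 1050 × 1/2 = 525.00 px.
Top offset = (1281 − 525.00)/2 = 378.00 px; left offset = 0.
Lower-left is one-third across and two-thirds down within the crop:
x = 0.00 + 1 × 1050.00/3 ≈ 350; y = 378.00 + 2 × 525.00/3 ≈ 728.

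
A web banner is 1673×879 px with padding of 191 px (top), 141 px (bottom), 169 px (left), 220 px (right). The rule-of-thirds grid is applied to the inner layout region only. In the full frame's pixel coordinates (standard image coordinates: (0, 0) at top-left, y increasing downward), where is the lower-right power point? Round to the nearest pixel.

Content width = 1673 − 169 − 220 = 1284 px; content height = 879 − 191 − 141 = 547 px.
Lower-right is two-thirds across and two-thirds down within the inner layout region.
x = 169 + 2 × 1284/3 = 169 + 856.00 ≈ 1025
y = 191 + 2 × 547/3 = 191 + 364.67 ≈ 556

x = 1025 px, y = 556 px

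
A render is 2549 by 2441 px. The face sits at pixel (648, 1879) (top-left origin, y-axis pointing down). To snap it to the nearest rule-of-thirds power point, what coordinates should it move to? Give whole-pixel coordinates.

Third lines: x ∈ {850, 1699}, y ∈ {814, 1627}.
648 is closer to x = 850; 1879 is closer to y = 1627.
So the nearest intersection is the lower-left power point.

x = 850 px, y = 1627 px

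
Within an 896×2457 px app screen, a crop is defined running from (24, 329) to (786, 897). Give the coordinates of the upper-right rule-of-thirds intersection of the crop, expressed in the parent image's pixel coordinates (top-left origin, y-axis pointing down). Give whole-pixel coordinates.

Crop width = 786 − 24 = 762 px; one third is 254.00 px.
Crop height = 897 − 329 = 568 px; one third is 189.33 px.
The upper-right point is two-thirds across and one-third down within the crop:
x = 24 + 2 × 254.00 ≈ 532; y = 329 + 1 × 189.33 ≈ 518.

(532, 518)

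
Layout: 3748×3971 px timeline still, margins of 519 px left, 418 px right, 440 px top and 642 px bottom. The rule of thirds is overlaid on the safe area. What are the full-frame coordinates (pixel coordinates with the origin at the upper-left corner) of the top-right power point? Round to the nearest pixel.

(2393, 1403)

Content width = 3748 − 519 − 418 = 2811 px; content height = 3971 − 440 − 642 = 2889 px.
Top-right is two-thirds across and one-third down within the safe area.
x = 519 + 2 × 2811/3 = 519 + 1874.00 ≈ 2393
y = 440 + 1 × 2889/3 = 440 + 963.00 ≈ 1403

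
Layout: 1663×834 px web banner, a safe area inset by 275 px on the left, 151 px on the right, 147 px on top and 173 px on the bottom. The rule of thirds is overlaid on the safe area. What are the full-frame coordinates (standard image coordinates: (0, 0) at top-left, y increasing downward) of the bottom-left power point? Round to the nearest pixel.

Content width = 1663 − 275 − 151 = 1237 px; content height = 834 − 147 − 173 = 514 px.
Bottom-left is one-third across and two-thirds down within the safe area.
x = 275 + 1 × 1237/3 = 275 + 412.33 ≈ 687
y = 147 + 2 × 514/3 = 147 + 342.67 ≈ 490

(687, 490)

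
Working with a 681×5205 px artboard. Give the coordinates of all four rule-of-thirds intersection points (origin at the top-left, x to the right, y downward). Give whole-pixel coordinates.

(227, 1735), (454, 1735), (227, 3470), (454, 3470)

One third of 681 is 227; one third of 5205 is 1735.
Vertical third lines at x = 227 and x = 454; horizontal third lines at y = 1735 and y = 3470.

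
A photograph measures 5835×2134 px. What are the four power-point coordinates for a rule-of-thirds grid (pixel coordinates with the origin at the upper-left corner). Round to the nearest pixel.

(1945, 711), (3890, 711), (1945, 1423), (3890, 1423)

One third of 5835 is 1945; one third of 2134 is 711.33.
Vertical third lines at x = 1945 and x = 3890; horizontal third lines at y = 711 and y = 1423.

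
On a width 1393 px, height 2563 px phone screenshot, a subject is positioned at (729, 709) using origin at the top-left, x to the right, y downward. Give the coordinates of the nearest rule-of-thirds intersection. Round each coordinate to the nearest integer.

(929, 854)

Third lines: x ∈ {464, 929}, y ∈ {854, 1709}.
729 is closer to x = 929; 709 is closer to y = 854.
So the nearest intersection is the upper-right power point.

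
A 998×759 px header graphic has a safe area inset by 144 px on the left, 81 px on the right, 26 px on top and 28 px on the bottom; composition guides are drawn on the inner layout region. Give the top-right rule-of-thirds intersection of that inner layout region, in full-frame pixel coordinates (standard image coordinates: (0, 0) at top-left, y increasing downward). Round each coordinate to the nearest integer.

Content width = 998 − 144 − 81 = 773 px; content height = 759 − 26 − 28 = 705 px.
Top-right is two-thirds across and one-third down within the inner layout region.
x = 144 + 2 × 773/3 = 144 + 515.33 ≈ 659
y = 26 + 1 × 705/3 = 26 + 235.00 ≈ 261

(659, 261)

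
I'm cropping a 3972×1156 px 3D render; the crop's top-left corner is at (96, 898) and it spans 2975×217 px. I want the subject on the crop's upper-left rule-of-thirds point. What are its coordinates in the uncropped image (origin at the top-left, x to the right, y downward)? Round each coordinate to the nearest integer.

One third of the crop width 2975 is 991.67 px.
One third of the crop height 217 is 72.33 px.
The upper-left point is one-third across and one-third down within the crop:
x = 96 + 1 × 991.67 ≈ 1088; y = 898 + 1 × 72.33 ≈ 970.

(1088, 970)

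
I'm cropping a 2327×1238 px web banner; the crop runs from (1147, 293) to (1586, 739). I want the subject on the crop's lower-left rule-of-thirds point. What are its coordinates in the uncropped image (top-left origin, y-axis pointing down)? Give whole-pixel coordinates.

(1293, 590)

Crop width = 1586 − 1147 = 439 px; one third is 146.33 px.
Crop height = 739 − 293 = 446 px; one third is 148.67 px.
The lower-left point is one-third across and two-thirds down within the crop:
x = 1147 + 1 × 146.33 ≈ 1293; y = 293 + 2 × 148.67 ≈ 590.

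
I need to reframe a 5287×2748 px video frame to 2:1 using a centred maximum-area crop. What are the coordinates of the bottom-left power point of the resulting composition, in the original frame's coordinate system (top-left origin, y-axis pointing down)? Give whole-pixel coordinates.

5287/2748 < 2/1, so the 2:1 crop keeps the full width 5287 and trims height to 5287 × 1/2 = 2643.50 px.
Top offset = (2748 − 2643.50)/2 = 52.25 px; left offset = 0.
Bottom-left is one-third across and two-thirds down within the crop:
x = 0.00 + 1 × 5287.00/3 ≈ 1762; y = 52.25 + 2 × 2643.50/3 ≈ 1815.

x = 1762 px, y = 1815 px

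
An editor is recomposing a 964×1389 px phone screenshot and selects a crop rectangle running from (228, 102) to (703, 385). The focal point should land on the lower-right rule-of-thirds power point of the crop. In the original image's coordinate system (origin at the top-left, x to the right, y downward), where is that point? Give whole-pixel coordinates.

Crop width = 703 − 228 = 475 px; one third is 158.33 px.
Crop height = 385 − 102 = 283 px; one third is 94.33 px.
The lower-right point is two-thirds across and two-thirds down within the crop:
x = 228 + 2 × 158.33 ≈ 545; y = 102 + 2 × 94.33 ≈ 291.

x = 545 px, y = 291 px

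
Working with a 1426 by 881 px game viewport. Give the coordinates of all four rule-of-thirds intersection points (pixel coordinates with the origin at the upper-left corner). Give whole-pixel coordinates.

One third of 1426 is 475.33; one third of 881 is 293.67.
Vertical third lines at x = 475 and x = 951; horizontal third lines at y = 294 and y = 587.

(475, 294), (951, 294), (475, 587), (951, 587)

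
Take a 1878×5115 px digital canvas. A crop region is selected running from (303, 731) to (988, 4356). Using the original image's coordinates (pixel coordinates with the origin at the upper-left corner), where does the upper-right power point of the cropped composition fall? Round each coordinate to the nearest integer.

Crop width = 988 − 303 = 685 px; one third is 228.33 px.
Crop height = 4356 − 731 = 3625 px; one third is 1208.33 px.
The upper-right point is two-thirds across and one-third down within the crop:
x = 303 + 2 × 228.33 ≈ 760; y = 731 + 1 × 1208.33 ≈ 1939.

x = 760 px, y = 1939 px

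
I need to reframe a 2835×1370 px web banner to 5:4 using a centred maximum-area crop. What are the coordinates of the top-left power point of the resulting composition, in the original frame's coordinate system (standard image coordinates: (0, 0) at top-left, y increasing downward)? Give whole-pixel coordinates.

2835/1370 > 5/4, so the 5:4 crop keeps the full height 1370 and trims width to 1370 × 5/4 = 1712.50 px.
Left offset = (2835 − 1712.50)/2 = 561.25 px; top offset = 0.
Top-left is one-third across and one-third down within the crop:
x = 561.25 + 1 × 1712.50/3 ≈ 1132; y = 0.00 + 1 × 1370.00/3 ≈ 457.

x = 1132 px, y = 457 px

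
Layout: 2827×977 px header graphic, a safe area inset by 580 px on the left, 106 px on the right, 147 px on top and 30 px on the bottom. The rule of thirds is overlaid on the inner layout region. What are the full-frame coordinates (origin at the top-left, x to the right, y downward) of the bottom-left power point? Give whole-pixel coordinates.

x = 1294 px, y = 680 px

Content width = 2827 − 580 − 106 = 2141 px; content height = 977 − 147 − 30 = 800 px.
Bottom-left is one-third across and two-thirds down within the inner layout region.
x = 580 + 1 × 2141/3 = 580 + 713.67 ≈ 1294
y = 147 + 2 × 800/3 = 147 + 533.33 ≈ 680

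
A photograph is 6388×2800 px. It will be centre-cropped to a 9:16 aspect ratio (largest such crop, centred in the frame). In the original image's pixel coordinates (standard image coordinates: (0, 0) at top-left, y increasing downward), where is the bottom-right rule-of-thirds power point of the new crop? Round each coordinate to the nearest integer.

6388/2800 > 9/16, so the 9:16 crop keeps the full height 2800 and trims width to 2800 × 9/16 = 1575.00 px.
Left offset = (6388 − 1575.00)/2 = 2406.50 px; top offset = 0.
Bottom-right is two-thirds across and two-thirds down within the crop:
x = 2406.50 + 2 × 1575.00/3 ≈ 3457; y = 0.00 + 2 × 2800.00/3 ≈ 1867.

(3457, 1867)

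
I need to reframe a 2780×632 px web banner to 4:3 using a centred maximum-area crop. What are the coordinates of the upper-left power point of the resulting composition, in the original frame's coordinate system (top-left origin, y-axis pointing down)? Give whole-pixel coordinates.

2780/632 > 4/3, so the 4:3 crop keeps the full height 632 and trims width to 632 × 4/3 = 842.67 px.
Left offset = (2780 − 842.67)/2 = 968.67 px; top offset = 0.
Upper-left is one-third across and one-third down within the crop:
x = 968.67 + 1 × 842.67/3 ≈ 1250; y = 0.00 + 1 × 632.00/3 ≈ 211.

x = 1250 px, y = 211 px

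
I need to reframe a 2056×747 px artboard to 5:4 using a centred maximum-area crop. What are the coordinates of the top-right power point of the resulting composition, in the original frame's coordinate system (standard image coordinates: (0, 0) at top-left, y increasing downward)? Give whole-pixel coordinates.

2056/747 > 5/4, so the 5:4 crop keeps the full height 747 and trims width to 747 × 5/4 = 933.75 px.
Left offset = (2056 − 933.75)/2 = 561.12 px; top offset = 0.
Top-right is two-thirds across and one-third down within the crop:
x = 561.12 + 2 × 933.75/3 ≈ 1184; y = 0.00 + 1 × 747.00/3 ≈ 249.

(1184, 249)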